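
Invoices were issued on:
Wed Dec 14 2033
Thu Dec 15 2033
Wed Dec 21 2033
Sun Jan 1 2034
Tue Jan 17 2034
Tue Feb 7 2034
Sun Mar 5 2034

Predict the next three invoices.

Wed Apr 5 2034, Thu May 11 2034, Wed Jun 21 2034

Gaps: 1, 6, 11, 16, 21, 26 days — each gap is 5 larger than the previous one.
Next gap: 31 days. Sun Mar 5 2034 + 31 days = Wed Apr 5 2034.
Next gap: 36 days. Wed Apr 5 2034 + 36 days = Thu May 11 2034.
Next gap: 41 days. Thu May 11 2034 + 41 days = Wed Jun 21 2034.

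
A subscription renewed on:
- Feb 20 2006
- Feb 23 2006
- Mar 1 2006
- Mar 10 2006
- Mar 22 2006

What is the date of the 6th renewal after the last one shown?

The spacing grows by 3 each time: 3, 6, 9, 12 days.
Next gap: 15 days. Mar 22 2006 + 15 days = Apr 6 2006.
Next gap: 18 days. Apr 6 2006 + 18 days = Apr 24 2006.
Next gap: 21 days. Apr 24 2006 + 21 days = May 15 2006.
Next gap: 24 days. May 15 2006 + 24 days = Jun 8 2006.
Next gap: 27 days. Jun 8 2006 + 27 days = Jul 5 2006.
Next gap: 30 days. Jul 5 2006 + 30 days = Aug 4 2006.

Aug 4 2006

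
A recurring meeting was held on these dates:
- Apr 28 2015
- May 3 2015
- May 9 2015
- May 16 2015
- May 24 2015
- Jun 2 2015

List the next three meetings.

Jun 12 2015, Jun 23 2015, Jul 5 2015

The spacing grows by 1 each time: 5, 6, 7, 8, 9 days.
Next gap: 10 days. Jun 2 2015 + 10 days = Jun 12 2015.
Next gap: 11 days. Jun 12 2015 + 11 days = Jun 23 2015.
Next gap: 12 days. Jun 23 2015 + 12 days = Jul 5 2015.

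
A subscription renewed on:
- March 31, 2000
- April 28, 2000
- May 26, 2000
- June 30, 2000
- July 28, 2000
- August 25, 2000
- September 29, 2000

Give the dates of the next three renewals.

Every date is a Friday; gaps 28, 28, 35, 28, 28, 35 days.
Each is the last Friday of its month (at least one falls on the 29th or later, ruling out '4th Friday').
October 2000 ends with Friday October 27, 2000.
Last Friday of November 2000: November 24, 2000.
Last Friday of December 2000: December 29, 2000.

October 27, 2000; November 24, 2000; December 29, 2000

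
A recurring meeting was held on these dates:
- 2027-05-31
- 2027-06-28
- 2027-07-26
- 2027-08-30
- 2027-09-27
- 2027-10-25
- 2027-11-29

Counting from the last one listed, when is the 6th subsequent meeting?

2028-05-29

These are Mondays with 28, 28, 35, 28, 28, 35-day gaps.
Each is the final Monday of its month — 2027-05-31 is past the 28th, so '4th Monday' doesn't fit.
December 2027 ends with Monday 2027-12-27.
January 2028 ends with Monday 2028-01-31.
February 2028 ends with Monday 2028-02-28.
March 2028 ends with Monday 2028-03-27.
Last Monday of April 2028: 2028-04-24.
Last Monday of May 2028: 2028-05-29.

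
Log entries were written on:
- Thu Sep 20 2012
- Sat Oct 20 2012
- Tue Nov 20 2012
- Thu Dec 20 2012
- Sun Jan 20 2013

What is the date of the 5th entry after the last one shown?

Thu Jun 20 2013

Gaps: 30, 31, 30, 31 days — not constant. Every event is on the 20th of the month.
Pattern: the 20th of each month.
February 2013: Wed Feb 20 2013.
March 2013: Wed Mar 20 2013.
Next: April 2013 → Sat Apr 20 2013.
May 2013: Mon May 20 2013.
June 2013: Thu Jun 20 2013.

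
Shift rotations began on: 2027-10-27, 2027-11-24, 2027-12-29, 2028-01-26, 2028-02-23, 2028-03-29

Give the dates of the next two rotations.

These are Wednesdays with 28, 35, 28, 28, 35-day gaps.
Each is the final Wednesday of its month — 2027-12-29 is past the 28th, so '4th Wednesday' doesn't fit.
Last Wednesday of April 2028: 2028-04-26.
Last Wednesday of May 2028: 2028-05-31.

2028-04-26, 2028-05-31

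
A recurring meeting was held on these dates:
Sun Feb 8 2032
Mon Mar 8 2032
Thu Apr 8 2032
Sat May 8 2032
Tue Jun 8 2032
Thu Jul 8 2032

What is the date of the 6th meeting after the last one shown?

Gaps: 29, 31, 30, 31, 30 days — not constant. Every event is on the 8th of the month.
Pattern: the 8th of each month.
August 2032: Sun Aug 8 2032.
September 2032: Wed Sep 8 2032.
October 2032: Fri Oct 8 2032.
Next: November 2032 → Mon Nov 8 2032.
Next: December 2032 → Wed Dec 8 2032.
January 2033: Sat Jan 8 2033.

Sat Jan 8 2033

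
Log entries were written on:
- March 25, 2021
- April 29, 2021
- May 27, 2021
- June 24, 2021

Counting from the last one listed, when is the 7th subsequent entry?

All Thursdays; the gaps (35, 28, 28) vary with month length.
This is the last Thursday of each month.
July 2021 ends with Thursday July 29, 2021.
Last Thursday of August 2021: August 26, 2021.
September 2021 ends with Thursday September 30, 2021.
October 2021 ends with Thursday October 28, 2021.
November 2021 ends with Thursday November 25, 2021.
December 2021 ends with Thursday December 30, 2021.
January 2022 ends with Thursday January 27, 2022.

January 27, 2022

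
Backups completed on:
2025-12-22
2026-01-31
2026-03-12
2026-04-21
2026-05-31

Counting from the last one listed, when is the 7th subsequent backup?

The spacing is 40, 40, 40, 40 days — always 40 days.
2026-05-31 + 40 days = 2026-07-10.
2026-07-10 + 40 days = 2026-08-19.
2026-08-19 + 40 days = 2026-09-28.
2026-09-28 + 40 days = 2026-11-07.
2026-11-07 + 40 days = 2026-12-17.
2026-12-17 + 40 days = 2027-01-26.
2027-01-26 + 40 days = 2027-03-07.

2027-03-07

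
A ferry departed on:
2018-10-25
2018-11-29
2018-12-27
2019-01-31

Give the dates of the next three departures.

All Thursdays; the gaps (35, 28, 35) vary with month length.
This is the last Thursday of each month.
Last Thursday of February 2019: 2019-02-28.
March 2019 ends with Thursday 2019-03-28.
April 2019 ends with Thursday 2019-04-25.

2019-02-28, 2019-03-28, 2019-04-25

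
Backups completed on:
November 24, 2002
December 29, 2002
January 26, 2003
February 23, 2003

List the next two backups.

All Sundays; the gaps (35, 28, 28) vary with month length.
This is the last Sunday of each month.
Last Sunday of March 2003: March 30, 2003.
April 2003 ends with Sunday April 27, 2003.

March 30, 2003; April 27, 2003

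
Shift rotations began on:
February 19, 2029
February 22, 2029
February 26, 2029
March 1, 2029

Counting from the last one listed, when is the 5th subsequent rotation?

The gap pattern 3, 4, 3 repeats every 2 events.
These are the Mondays and Thursdays of each week.
The following Monday is March 5, 2029.
Next Thursday: March 8, 2029.
The following Monday is March 12, 2029.
The following Thursday is March 15, 2029.
Next Monday: March 19, 2029.

March 19, 2029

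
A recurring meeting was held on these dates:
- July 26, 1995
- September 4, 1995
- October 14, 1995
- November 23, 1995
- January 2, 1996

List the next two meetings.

The spacing is 40, 40, 40, 40 days — always 40 days.
January 2, 1996 + 40 days = February 11, 1996.
February 11, 1996 + 40 days = March 22, 1996.

February 11, 1996; March 22, 1996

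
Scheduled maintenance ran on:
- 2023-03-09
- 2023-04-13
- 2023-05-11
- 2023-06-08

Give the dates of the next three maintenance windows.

All dates are Thursdays, 35, 28, 28 days apart.
Specifically, the 2nd Thursday of each month.
July 2023 — 2nd Thursday is 2023-07-13.
August 2023 — 2nd Thursday is 2023-08-10.
September 2023 — 2nd Thursday is 2023-09-14.

2023-07-13, 2023-08-10, 2023-09-14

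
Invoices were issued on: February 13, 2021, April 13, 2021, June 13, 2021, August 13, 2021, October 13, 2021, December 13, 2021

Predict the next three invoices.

Gaps: 59, 61, 61, 61, 61 days — not constant. Every event is on the 13th of the month.
Pattern: the 13th of every 2 months.
February 2022: February 13, 2022.
Next: April 2022 → April 13, 2022.
June 2022: June 13, 2022.

February 13, 2022; April 13, 2022; June 13, 2022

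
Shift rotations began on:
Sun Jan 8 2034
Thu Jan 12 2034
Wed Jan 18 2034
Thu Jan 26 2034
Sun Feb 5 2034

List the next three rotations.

Gaps: 4, 6, 8, 10 days — each gap is 2 larger than the previous one.
Next gap: 12 days. Sun Feb 5 2034 + 12 days = Fri Feb 17 2034.
Next gap: 14 days. Fri Feb 17 2034 + 14 days = Fri Mar 3 2034.
Next gap: 16 days. Fri Mar 3 2034 + 16 days = Sun Mar 19 2034.

Fri Feb 17 2034, Fri Mar 3 2034, Sun Mar 19 2034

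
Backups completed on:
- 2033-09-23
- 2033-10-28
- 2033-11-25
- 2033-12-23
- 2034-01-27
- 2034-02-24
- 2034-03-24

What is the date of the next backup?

Gaps: 35, 28, 28, 35, 28, 28 days — a mix of 28 and 35. Every date is a Friday.
Each is the 4th Friday of its month.
4th Friday of April 2034: 2034-04-28.

2034-04-28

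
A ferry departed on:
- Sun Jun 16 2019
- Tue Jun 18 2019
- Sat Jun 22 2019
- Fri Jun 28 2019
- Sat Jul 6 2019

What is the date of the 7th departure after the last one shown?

Intervals are 2, 4, 6, 8 days — an arithmetic progression with common difference 2.
Next gap: 10 days. Sat Jul 6 2019 + 10 days = Tue Jul 16 2019.
Next gap: 12 days. Tue Jul 16 2019 + 12 days = Sun Jul 28 2019.
Next gap: 14 days. Sun Jul 28 2019 + 14 days = Sun Aug 11 2019.
Next gap: 16 days. Sun Aug 11 2019 + 16 days = Tue Aug 27 2019.
Next gap: 18 days. Tue Aug 27 2019 + 18 days = Sat Sep 14 2019.
Next gap: 20 days. Sat Sep 14 2019 + 20 days = Fri Oct 4 2019.
Next gap: 22 days. Fri Oct 4 2019 + 22 days = Sat Oct 26 2019.

Sat Oct 26 2019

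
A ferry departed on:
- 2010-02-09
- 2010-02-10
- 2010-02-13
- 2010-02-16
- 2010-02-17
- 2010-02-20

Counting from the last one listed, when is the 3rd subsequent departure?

2010-02-27

The gap pattern 1, 3, 3, 1, 3 repeats every 3 events.
These are the Tuesdays, Wednesdays and Saturdays of each week.
Next Tuesday: 2010-02-23.
Next Wednesday: 2010-02-24.
Next Saturday: 2010-02-27.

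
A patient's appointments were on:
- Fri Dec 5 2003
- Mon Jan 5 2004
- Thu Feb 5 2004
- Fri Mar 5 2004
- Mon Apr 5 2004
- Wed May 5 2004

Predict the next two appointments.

Gaps: 31, 31, 29, 31, 30 days — not constant. Every event is on the 5th of the month.
Pattern: the 5th of each month.
Next: June 2004 → Sat Jun 5 2004.
July 2004: Mon Jul 5 2004.

Sat Jun 5 2004, Mon Jul 5 2004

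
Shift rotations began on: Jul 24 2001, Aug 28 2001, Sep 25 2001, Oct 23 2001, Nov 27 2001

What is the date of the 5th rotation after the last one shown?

Apr 23 2002

Gaps: 35, 28, 28, 35 days — a mix of 28 and 35. Every date is a Tuesday.
Each is the 4th Tuesday of its month.
December 2001 — 4th Tuesday is Dec 25 2001.
January 2002 — 4th Tuesday is Jan 22 2002.
4th Tuesday of February 2002: Feb 26 2002.
March 2002 — 4th Tuesday is Mar 26 2002.
April 2002 — 4th Tuesday is Apr 23 2002.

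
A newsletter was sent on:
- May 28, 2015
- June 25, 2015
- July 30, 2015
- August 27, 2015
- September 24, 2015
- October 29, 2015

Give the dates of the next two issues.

November 26, 2015; December 31, 2015

These are Thursdays with 28, 35, 28, 28, 35-day gaps.
Each is the final Thursday of its month — July 30, 2015 is past the 28th, so '4th Thursday' doesn't fit.
Last Thursday of November 2015: November 26, 2015.
Last Thursday of December 2015: December 31, 2015.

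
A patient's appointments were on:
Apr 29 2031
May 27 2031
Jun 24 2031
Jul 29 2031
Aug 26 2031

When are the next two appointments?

These are Tuesdays with 28, 28, 35, 28-day gaps.
Each is the final Tuesday of its month — Apr 29 2031 is past the 28th, so '4th Tuesday' doesn't fit.
September 2031 ends with Tuesday Sep 30 2031.
October 2031 ends with Tuesday Oct 28 2031.

Sep 30 2031, Oct 28 2031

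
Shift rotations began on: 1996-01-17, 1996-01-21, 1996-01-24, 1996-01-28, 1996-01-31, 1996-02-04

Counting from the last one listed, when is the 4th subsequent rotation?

Every event lands on a Wednesday or Sunday (gaps cycle 4, 3, 4, 3, 4).
So the schedule is: every Wednesday and Sunday.
The following Wednesday is 1996-02-07.
Next Sunday: 1996-02-11.
The following Wednesday is 1996-02-14.
The following Sunday is 1996-02-18.

1996-02-18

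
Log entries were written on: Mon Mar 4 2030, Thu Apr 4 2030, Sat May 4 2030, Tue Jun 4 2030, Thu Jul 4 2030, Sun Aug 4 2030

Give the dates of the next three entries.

Gaps: 31, 30, 31, 30, 31 days — not constant. Every event is on the 4th of the month.
Pattern: the 4th of each month.
Next: September 2030 → Wed Sep 4 2030.
October 2030: Fri Oct 4 2030.
November 2030: Mon Nov 4 2030.

Wed Sep 4 2030, Fri Oct 4 2030, Mon Nov 4 2030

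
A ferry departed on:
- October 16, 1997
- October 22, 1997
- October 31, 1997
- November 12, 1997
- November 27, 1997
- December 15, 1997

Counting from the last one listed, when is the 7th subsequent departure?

July 13, 1998

Gaps: 6, 9, 12, 15, 18 days — each gap is 3 larger than the previous one.
Next gap: 21 days. December 15, 1997 + 21 days = January 5, 1998.
Next gap: 24 days. January 5, 1998 + 24 days = January 29, 1998.
Next gap: 27 days. January 29, 1998 + 27 days = February 25, 1998.
Next gap: 30 days. February 25, 1998 + 30 days = March 27, 1998.
Next gap: 33 days. March 27, 1998 + 33 days = April 29, 1998.
Next gap: 36 days. April 29, 1998 + 36 days = June 4, 1998.
Next gap: 39 days. June 4, 1998 + 39 days = July 13, 1998.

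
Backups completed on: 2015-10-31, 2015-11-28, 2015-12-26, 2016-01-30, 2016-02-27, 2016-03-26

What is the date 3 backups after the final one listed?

2016-06-25

Every date is a Saturday; gaps 28, 28, 35, 28, 28 days.
Each is the last Saturday of its month (at least one falls on the 29th or later, ruling out '4th Saturday').
April 2016 ends with Saturday 2016-04-30.
Last Saturday of May 2016: 2016-05-28.
Last Saturday of June 2016: 2016-06-25.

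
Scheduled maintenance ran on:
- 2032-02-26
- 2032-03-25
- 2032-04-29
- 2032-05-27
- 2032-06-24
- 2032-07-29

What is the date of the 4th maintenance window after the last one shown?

These are Thursdays with 28, 35, 28, 28, 35-day gaps.
Each is the final Thursday of its month — 2032-04-29 is past the 28th, so '4th Thursday' doesn't fit.
August 2032 ends with Thursday 2032-08-26.
Last Thursday of September 2032: 2032-09-30.
Last Thursday of October 2032: 2032-10-28.
Last Thursday of November 2032: 2032-11-25.

2032-11-25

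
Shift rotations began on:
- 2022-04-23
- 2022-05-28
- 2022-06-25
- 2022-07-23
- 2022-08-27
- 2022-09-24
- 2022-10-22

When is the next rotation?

2022-11-26

These are Saturdays at 28- or 35-day spacing (35, 28, 28, 35, 28, 28).
The pattern: 4th Saturday of the month.
November 2022 — 4th Saturday is 2022-11-26.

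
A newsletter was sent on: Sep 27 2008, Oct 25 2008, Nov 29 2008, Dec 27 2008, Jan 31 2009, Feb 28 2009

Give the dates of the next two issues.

Every date is a Saturday; gaps 28, 35, 28, 35, 28 days.
Each is the last Saturday of its month (at least one falls on the 29th or later, ruling out '4th Saturday').
Last Saturday of March 2009: Mar 28 2009.
April 2009 ends with Saturday Apr 25 2009.

Mar 28 2009, Apr 25 2009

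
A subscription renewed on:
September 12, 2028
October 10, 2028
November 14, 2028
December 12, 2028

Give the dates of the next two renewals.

January 9, 2029; February 13, 2029

These are Tuesdays at 28- or 35-day spacing (28, 35, 28).
The pattern: 2nd Tuesday of the month.
2nd Tuesday of January 2029: January 9, 2029.
2nd Tuesday of February 2029: February 13, 2029.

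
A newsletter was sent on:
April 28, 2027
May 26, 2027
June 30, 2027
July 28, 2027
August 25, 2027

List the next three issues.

September 29, 2027; October 27, 2027; November 24, 2027

These are Wednesdays with 28, 35, 28, 28-day gaps.
Each is the final Wednesday of its month — June 30, 2027 is past the 28th, so '4th Wednesday' doesn't fit.
Last Wednesday of September 2027: September 29, 2027.
Last Wednesday of October 2027: October 27, 2027.
Last Wednesday of November 2027: November 24, 2027.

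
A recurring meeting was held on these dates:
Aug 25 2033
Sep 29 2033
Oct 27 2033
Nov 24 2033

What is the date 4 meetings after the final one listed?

Mar 30 2034

These are Thursdays with 35, 28, 28-day gaps.
Each is the final Thursday of its month — Sep 29 2033 is past the 28th, so '4th Thursday' doesn't fit.
December 2033 ends with Thursday Dec 29 2033.
Last Thursday of January 2034: Jan 26 2034.
February 2034 ends with Thursday Feb 23 2034.
Last Thursday of March 2034: Mar 30 2034.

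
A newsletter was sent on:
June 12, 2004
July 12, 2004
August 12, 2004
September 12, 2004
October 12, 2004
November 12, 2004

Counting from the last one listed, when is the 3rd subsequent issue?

February 12, 2005

Gaps: 30, 31, 31, 30, 31 days — not constant. Every event is on the 12th of the month.
Pattern: the 12th of each month.
December 2004: December 12, 2004.
Next: January 2005 → January 12, 2005.
February 2005: February 12, 2005.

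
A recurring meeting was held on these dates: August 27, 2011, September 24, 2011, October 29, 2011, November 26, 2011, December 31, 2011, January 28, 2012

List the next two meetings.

These are Saturdays with 28, 35, 28, 35, 28-day gaps.
Each is the final Saturday of its month — October 29, 2011 is past the 28th, so '4th Saturday' doesn't fit.
Last Saturday of February 2012: February 25, 2012.
Last Saturday of March 2012: March 31, 2012.

February 25, 2012; March 31, 2012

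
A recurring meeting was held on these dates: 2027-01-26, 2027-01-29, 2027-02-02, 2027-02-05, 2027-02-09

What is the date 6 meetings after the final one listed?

2027-03-02

Every event lands on a Tuesday or Friday (gaps cycle 3, 4, 3, 4).
So the schedule is: every Tuesday and Friday.
The following Friday is 2027-02-12.
The following Tuesday is 2027-02-16.
Next Friday: 2027-02-19.
The following Tuesday is 2027-02-23.
The following Friday is 2027-02-26.
Next Tuesday: 2027-03-02.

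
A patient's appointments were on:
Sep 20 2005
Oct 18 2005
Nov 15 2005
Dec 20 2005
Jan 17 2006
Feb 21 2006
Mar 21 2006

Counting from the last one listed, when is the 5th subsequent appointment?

Aug 15 2006

All dates are Tuesdays, 28, 28, 35, 28, 35, 28 days apart.
Specifically, the 3rd Tuesday of each month.
April 2006 — 3rd Tuesday is Apr 18 2006.
May 2006 — 3rd Tuesday is May 16 2006.
3rd Tuesday of June 2006: Jun 20 2006.
3rd Tuesday of July 2006: Jul 18 2006.
August 2006 — 3rd Tuesday is Aug 15 2006.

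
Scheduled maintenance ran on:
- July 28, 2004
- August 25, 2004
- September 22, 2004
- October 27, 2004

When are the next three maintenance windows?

November 24, 2004; December 22, 2004; January 26, 2005

All dates are Wednesdays, 28, 28, 35 days apart.
Specifically, the 4th Wednesday of each month.
November 2004 — 4th Wednesday is November 24, 2004.
December 2004 — 4th Wednesday is December 22, 2004.
4th Wednesday of January 2005: January 26, 2005.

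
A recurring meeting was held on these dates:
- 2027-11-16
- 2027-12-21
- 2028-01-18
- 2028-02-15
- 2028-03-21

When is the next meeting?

2028-04-18

All dates are Tuesdays, 35, 28, 28, 35 days apart.
Specifically, the 3rd Tuesday of each month.
3rd Tuesday of April 2028: 2028-04-18.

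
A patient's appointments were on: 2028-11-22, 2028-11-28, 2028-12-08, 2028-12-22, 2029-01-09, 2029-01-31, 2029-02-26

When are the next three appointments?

2029-03-28, 2029-05-01, 2029-06-08

The spacing grows by 4 each time: 6, 10, 14, 18, 22, 26 days.
Next gap: 30 days. 2029-02-26 + 30 days = 2029-03-28.
Next gap: 34 days. 2029-03-28 + 34 days = 2029-05-01.
Next gap: 38 days. 2029-05-01 + 38 days = 2029-06-08.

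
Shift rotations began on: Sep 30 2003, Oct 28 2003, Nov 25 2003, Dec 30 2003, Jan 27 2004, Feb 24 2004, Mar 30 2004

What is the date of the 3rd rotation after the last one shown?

All Tuesdays; the gaps (28, 28, 35, 28, 28, 35) vary with month length.
This is the last Tuesday of each month.
Last Tuesday of April 2004: Apr 27 2004.
May 2004 ends with Tuesday May 25 2004.
Last Tuesday of June 2004: Jun 29 2004.

Jun 29 2004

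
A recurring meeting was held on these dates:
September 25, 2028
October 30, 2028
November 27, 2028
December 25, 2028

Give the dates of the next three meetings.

January 29, 2029; February 26, 2029; March 26, 2029

These are Mondays with 35, 28, 28-day gaps.
Each is the final Monday of its month — October 30, 2028 is past the 28th, so '4th Monday' doesn't fit.
January 2029 ends with Monday January 29, 2029.
February 2029 ends with Monday February 26, 2029.
March 2029 ends with Monday March 26, 2029.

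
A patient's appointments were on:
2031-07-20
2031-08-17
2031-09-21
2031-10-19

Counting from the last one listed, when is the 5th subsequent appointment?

2032-03-21

These are Sundays at 28- or 35-day spacing (28, 35, 28).
The pattern: 3rd Sunday of the month.
November 2031 — 3rd Sunday is 2031-11-16.
3rd Sunday of December 2031: 2031-12-21.
January 2032 — 3rd Sunday is 2032-01-18.
3rd Sunday of February 2032: 2032-02-15.
March 2032 — 3rd Sunday is 2032-03-21.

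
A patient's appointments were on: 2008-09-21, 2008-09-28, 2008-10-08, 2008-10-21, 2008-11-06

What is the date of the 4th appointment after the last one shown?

Intervals are 7, 10, 13, 16 days — an arithmetic progression with common difference 3.
Next gap: 19 days. 2008-11-06 + 19 days = 2008-11-25.
Next gap: 22 days. 2008-11-25 + 22 days = 2008-12-17.
Next gap: 25 days. 2008-12-17 + 25 days = 2009-01-11.
Next gap: 28 days. 2009-01-11 + 28 days = 2009-02-08.

2009-02-08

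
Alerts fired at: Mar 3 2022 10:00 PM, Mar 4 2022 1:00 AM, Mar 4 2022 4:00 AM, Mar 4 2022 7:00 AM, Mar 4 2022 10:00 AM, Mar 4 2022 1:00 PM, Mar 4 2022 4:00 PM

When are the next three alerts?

Spacing: 3, 3, 3, 3, 3, 3 h — constant 3 h.
Mar 4 2022 4:00 PM + 3 h = Mar 4 2022 7:00 PM.
Mar 4 2022 7:00 PM + 3 h = Mar 4 2022 10:00 PM.
Mar 4 2022 10:00 PM + 3 h = Mar 5 2022 1:00 AM.

Mar 4 2022 7:00 PM, Mar 4 2022 10:00 PM, Mar 5 2022 1:00 AM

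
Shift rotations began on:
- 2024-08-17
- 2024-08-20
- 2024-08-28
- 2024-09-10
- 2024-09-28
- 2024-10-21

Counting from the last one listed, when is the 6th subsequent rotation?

Intervals are 3, 8, 13, 18, 23 days — an arithmetic progression with common difference 5.
Next gap: 28 days. 2024-10-21 + 28 days = 2024-11-18.
Next gap: 33 days. 2024-11-18 + 33 days = 2024-12-21.
Next gap: 38 days. 2024-12-21 + 38 days = 2025-01-28.
Next gap: 43 days. 2025-01-28 + 43 days = 2025-03-12.
Next gap: 48 days. 2025-03-12 + 48 days = 2025-04-29.
Next gap: 53 days. 2025-04-29 + 53 days = 2025-06-21.

2025-06-21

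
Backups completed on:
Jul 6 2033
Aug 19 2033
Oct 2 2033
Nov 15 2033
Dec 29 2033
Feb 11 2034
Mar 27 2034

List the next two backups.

Gaps between consecutive events: 44, 44, 44, 44, 44, 44 days — a constant 44-day interval.
Mar 27 2034 + 44 days = May 10 2034.
May 10 2034 + 44 days = Jun 23 2034.

May 10 2034, Jun 23 2034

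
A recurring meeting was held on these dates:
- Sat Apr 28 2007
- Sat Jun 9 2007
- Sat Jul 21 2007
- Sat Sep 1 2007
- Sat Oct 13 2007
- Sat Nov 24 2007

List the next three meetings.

Sat Jan 5 2008, Sat Feb 16 2008, Sat Mar 29 2008

The spacing is 42, 42, 42, 42, 42 days — always 42 days.
Sat Nov 24 2007 + 42 days = Sat Jan 5 2008.
Sat Jan 5 2008 + 42 days = Sat Feb 16 2008.
Sat Feb 16 2008 + 42 days = Sat Mar 29 2008.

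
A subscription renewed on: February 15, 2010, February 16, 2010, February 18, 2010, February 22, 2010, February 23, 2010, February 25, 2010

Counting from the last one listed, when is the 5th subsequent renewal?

March 9, 2010

Gaps: 1, 2, 4, 1, 2 days — not constant, but cyclic with period 3.
The events fall on every Monday, Tuesday and Thursday.
The following Monday is March 1, 2010.
The following Tuesday is March 2, 2010.
Next Thursday: March 4, 2010.
The following Monday is March 8, 2010.
The following Tuesday is March 9, 2010.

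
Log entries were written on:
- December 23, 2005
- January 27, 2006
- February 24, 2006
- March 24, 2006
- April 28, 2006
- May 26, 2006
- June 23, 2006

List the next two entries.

These are Fridays at 28- or 35-day spacing (35, 28, 28, 35, 28, 28).
The pattern: 4th Friday of the month.
July 2006 — 4th Friday is July 28, 2006.
4th Friday of August 2006: August 25, 2006.

July 28, 2006; August 25, 2006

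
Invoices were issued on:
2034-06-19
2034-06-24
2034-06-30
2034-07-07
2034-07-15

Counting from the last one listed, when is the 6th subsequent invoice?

Intervals are 5, 6, 7, 8 days — an arithmetic progression with common difference 1.
Next gap: 9 days. 2034-07-15 + 9 days = 2034-07-24.
Next gap: 10 days. 2034-07-24 + 10 days = 2034-08-03.
Next gap: 11 days. 2034-08-03 + 11 days = 2034-08-14.
Next gap: 12 days. 2034-08-14 + 12 days = 2034-08-26.
Next gap: 13 days. 2034-08-26 + 13 days = 2034-09-08.
Next gap: 14 days. 2034-09-08 + 14 days = 2034-09-22.

2034-09-22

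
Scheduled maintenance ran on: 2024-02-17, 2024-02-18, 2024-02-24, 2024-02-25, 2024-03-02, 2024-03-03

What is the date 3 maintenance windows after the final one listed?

Every event lands on a Saturday or Sunday (gaps cycle 1, 6, 1, 6, 1).
So the schedule is: every Saturday and Sunday.
The following Saturday is 2024-03-09.
The following Sunday is 2024-03-10.
Next Saturday: 2024-03-16.

2024-03-16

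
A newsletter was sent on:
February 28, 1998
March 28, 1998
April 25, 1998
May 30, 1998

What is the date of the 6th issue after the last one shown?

Every date is a Saturday; gaps 28, 28, 35 days.
Each is the last Saturday of its month (at least one falls on the 29th or later, ruling out '4th Saturday').
Last Saturday of June 1998: June 27, 1998.
Last Saturday of July 1998: July 25, 1998.
August 1998 ends with Saturday August 29, 1998.
Last Saturday of September 1998: September 26, 1998.
Last Saturday of October 1998: October 31, 1998.
Last Saturday of November 1998: November 28, 1998.

November 28, 1998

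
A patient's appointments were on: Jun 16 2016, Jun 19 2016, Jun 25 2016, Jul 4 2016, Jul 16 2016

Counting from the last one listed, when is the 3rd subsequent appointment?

Sep 8 2016

The spacing grows by 3 each time: 3, 6, 9, 12 days.
Next gap: 15 days. Jul 16 2016 + 15 days = Jul 31 2016.
Next gap: 18 days. Jul 31 2016 + 18 days = Aug 18 2016.
Next gap: 21 days. Aug 18 2016 + 21 days = Sep 8 2016.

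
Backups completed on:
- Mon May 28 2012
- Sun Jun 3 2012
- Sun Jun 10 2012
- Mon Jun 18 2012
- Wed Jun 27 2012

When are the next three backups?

Sat Jul 7 2012, Wed Jul 18 2012, Mon Jul 30 2012

The spacing grows by 1 each time: 6, 7, 8, 9 days.
Next gap: 10 days. Wed Jun 27 2012 + 10 days = Sat Jul 7 2012.
Next gap: 11 days. Sat Jul 7 2012 + 11 days = Wed Jul 18 2012.
Next gap: 12 days. Wed Jul 18 2012 + 12 days = Mon Jul 30 2012.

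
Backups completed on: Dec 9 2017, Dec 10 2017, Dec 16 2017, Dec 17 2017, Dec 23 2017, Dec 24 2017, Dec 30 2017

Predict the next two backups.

Dec 31 2017, Jan 6 2018

Gaps: 1, 6, 1, 6, 1, 6 days — not constant, but cyclic with period 2.
The events fall on every Saturday and Sunday.
The following Sunday is Dec 31 2017.
The following Saturday is Jan 6 2018.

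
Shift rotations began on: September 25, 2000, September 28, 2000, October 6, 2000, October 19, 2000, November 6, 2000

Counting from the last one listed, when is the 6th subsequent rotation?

June 7, 2001

Intervals are 3, 8, 13, 18 days — an arithmetic progression with common difference 5.
Next gap: 23 days. November 6, 2000 + 23 days = November 29, 2000.
Next gap: 28 days. November 29, 2000 + 28 days = December 27, 2000.
Next gap: 33 days. December 27, 2000 + 33 days = January 29, 2001.
Next gap: 38 days. January 29, 2001 + 38 days = March 8, 2001.
Next gap: 43 days. March 8, 2001 + 43 days = April 20, 2001.
Next gap: 48 days. April 20, 2001 + 48 days = June 7, 2001.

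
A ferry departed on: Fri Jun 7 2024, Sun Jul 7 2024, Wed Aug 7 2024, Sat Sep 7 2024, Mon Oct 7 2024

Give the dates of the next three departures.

Gaps: 30, 31, 31, 30 days — not constant. Every event is on the 7th of the month.
Pattern: the 7th of each month.
November 2024: Thu Nov 7 2024.
December 2024: Sat Dec 7 2024.
January 2025: Tue Jan 7 2025.

Thu Nov 7 2024, Sat Dec 7 2024, Tue Jan 7 2025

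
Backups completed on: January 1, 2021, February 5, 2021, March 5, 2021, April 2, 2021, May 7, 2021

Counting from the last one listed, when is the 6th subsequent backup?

All dates are Fridays, 35, 28, 28, 35 days apart.
Specifically, the 1st Friday of each month.
June 2021 — 1st Friday is June 4, 2021.
July 2021 — 1st Friday is July 2, 2021.
1st Friday of August 2021: August 6, 2021.
1st Friday of September 2021: September 3, 2021.
October 2021 — 1st Friday is October 1, 2021.
November 2021 — 1st Friday is November 5, 2021.

November 5, 2021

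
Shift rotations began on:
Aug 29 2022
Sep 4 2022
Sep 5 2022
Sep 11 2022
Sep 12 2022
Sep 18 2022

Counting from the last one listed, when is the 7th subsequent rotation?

Oct 10 2022

The gap pattern 6, 1, 6, 1, 6 repeats every 2 events.
These are the Mondays and Sundays of each week.
Next Monday: Sep 19 2022.
Next Sunday: Sep 25 2022.
The following Monday is Sep 26 2022.
The following Sunday is Oct 2 2022.
Next Monday: Oct 3 2022.
Next Sunday: Oct 9 2022.
Next Monday: Oct 10 2022.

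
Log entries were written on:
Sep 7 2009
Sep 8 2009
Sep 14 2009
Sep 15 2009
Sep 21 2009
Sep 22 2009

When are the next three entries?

Gaps: 1, 6, 1, 6, 1 days — not constant, but cyclic with period 2.
The events fall on every Monday and Tuesday.
Next Monday: Sep 28 2009.
The following Tuesday is Sep 29 2009.
The following Monday is Oct 5 2009.

Sep 28 2009, Sep 29 2009, Oct 5 2009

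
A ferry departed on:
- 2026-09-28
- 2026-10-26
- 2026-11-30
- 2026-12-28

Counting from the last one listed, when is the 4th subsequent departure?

2027-04-26

All Mondays; the gaps (28, 35, 28) vary with month length.
This is the last Monday of each month.
January 2027 ends with Monday 2027-01-25.
Last Monday of February 2027: 2027-02-22.
Last Monday of March 2027: 2027-03-29.
April 2027 ends with Monday 2027-04-26.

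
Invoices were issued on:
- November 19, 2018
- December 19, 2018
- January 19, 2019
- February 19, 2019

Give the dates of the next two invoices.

March 19, 2019; April 19, 2019

Each date is the 19th; the gaps (30, 31, 31) track the month lengths.
The rule is the 19th of each month.
Next: March 2019 → March 19, 2019.
Next: April 2019 → April 19, 2019.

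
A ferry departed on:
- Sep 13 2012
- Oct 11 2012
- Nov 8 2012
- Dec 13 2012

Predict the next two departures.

These are Thursdays at 28- or 35-day spacing (28, 28, 35).
The pattern: 2nd Thursday of the month.
2nd Thursday of January 2013: Jan 10 2013.
2nd Thursday of February 2013: Feb 14 2013.

Jan 10 2013, Feb 14 2013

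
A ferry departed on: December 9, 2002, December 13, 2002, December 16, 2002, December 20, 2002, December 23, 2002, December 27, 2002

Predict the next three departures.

Every event lands on a Monday or Friday (gaps cycle 4, 3, 4, 3, 4).
So the schedule is: every Monday and Friday.
Next Monday: December 30, 2002.
Next Friday: January 3, 2003.
Next Monday: January 6, 2003.

December 30, 2002; January 3, 2003; January 6, 2003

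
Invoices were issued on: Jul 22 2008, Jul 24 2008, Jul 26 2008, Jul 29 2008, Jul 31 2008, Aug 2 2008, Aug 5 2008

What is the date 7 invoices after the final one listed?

The gap pattern 2, 2, 3, 2, 2, 3 repeats every 3 events.
These are the Tuesdays, Thursdays and Saturdays of each week.
The following Thursday is Aug 7 2008.
The following Saturday is Aug 9 2008.
Next Tuesday: Aug 12 2008.
Next Thursday: Aug 14 2008.
The following Saturday is Aug 16 2008.
The following Tuesday is Aug 19 2008.
Next Thursday: Aug 21 2008.

Aug 21 2008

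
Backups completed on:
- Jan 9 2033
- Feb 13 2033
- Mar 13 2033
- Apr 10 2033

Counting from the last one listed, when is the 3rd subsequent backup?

Jul 10 2033

These are Sundays at 28- or 35-day spacing (35, 28, 28).
The pattern: 2nd Sunday of the month.
May 2033 — 2nd Sunday is May 8 2033.
2nd Sunday of June 2033: Jun 12 2033.
July 2033 — 2nd Sunday is Jul 10 2033.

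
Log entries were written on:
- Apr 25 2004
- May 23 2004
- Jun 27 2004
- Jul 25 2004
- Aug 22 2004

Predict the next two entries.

These are Sundays at 28- or 35-day spacing (28, 35, 28, 28).
The pattern: 4th Sunday of the month.
September 2004 — 4th Sunday is Sep 26 2004.
4th Sunday of October 2004: Oct 24 2004.

Sep 26 2004, Oct 24 2004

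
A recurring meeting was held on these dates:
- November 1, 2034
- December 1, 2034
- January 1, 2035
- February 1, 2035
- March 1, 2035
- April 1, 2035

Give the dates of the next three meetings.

The day-of-month is always 1 (30, 31, 31, 28, 31 days between events).
So this recurs on the 1st of each month.
May 2035: May 1, 2035.
Next: June 2035 → June 1, 2035.
Next: July 2035 → July 1, 2035.

May 1, 2035; June 1, 2035; July 1, 2035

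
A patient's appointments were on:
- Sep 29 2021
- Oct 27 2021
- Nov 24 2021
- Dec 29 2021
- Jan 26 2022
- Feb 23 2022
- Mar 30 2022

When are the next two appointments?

These are Wednesdays with 28, 28, 35, 28, 28, 35-day gaps.
Each is the final Wednesday of its month — Sep 29 2021 is past the 28th, so '4th Wednesday' doesn't fit.
April 2022 ends with Wednesday Apr 27 2022.
May 2022 ends with Wednesday May 25 2022.

Apr 27 2022, May 25 2022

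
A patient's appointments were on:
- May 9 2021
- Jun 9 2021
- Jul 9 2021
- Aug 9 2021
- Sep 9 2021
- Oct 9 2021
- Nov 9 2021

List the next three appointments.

Dec 9 2021, Jan 9 2022, Feb 9 2022

Gaps: 31, 30, 31, 31, 30, 31 days — not constant. Every event is on the 9th of the month.
Pattern: the 9th of each month.
December 2021: Dec 9 2021.
Next: January 2022 → Jan 9 2022.
February 2022: Feb 9 2022.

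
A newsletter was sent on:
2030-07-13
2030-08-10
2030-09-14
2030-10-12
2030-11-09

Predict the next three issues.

All dates are Saturdays, 28, 35, 28, 28 days apart.
Specifically, the 2nd Saturday of each month.
2nd Saturday of December 2030: 2030-12-14.
2nd Saturday of January 2031: 2031-01-11.
2nd Saturday of February 2031: 2031-02-08.

2030-12-14, 2031-01-11, 2031-02-08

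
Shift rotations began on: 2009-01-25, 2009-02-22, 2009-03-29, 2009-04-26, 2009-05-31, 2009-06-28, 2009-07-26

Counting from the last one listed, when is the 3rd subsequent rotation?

2009-10-25

Every date is a Sunday; gaps 28, 35, 28, 35, 28, 28 days.
Each is the last Sunday of its month (at least one falls on the 29th or later, ruling out '4th Sunday').
August 2009 ends with Sunday 2009-08-30.
Last Sunday of September 2009: 2009-09-27.
October 2009 ends with Sunday 2009-10-25.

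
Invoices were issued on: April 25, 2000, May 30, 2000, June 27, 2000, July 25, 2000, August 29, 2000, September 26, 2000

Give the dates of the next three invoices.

These are Tuesdays with 35, 28, 28, 35, 28-day gaps.
Each is the final Tuesday of its month — May 30, 2000 is past the 28th, so '4th Tuesday' doesn't fit.
October 2000 ends with Tuesday October 31, 2000.
November 2000 ends with Tuesday November 28, 2000.
December 2000 ends with Tuesday December 26, 2000.

October 31, 2000; November 28, 2000; December 26, 2000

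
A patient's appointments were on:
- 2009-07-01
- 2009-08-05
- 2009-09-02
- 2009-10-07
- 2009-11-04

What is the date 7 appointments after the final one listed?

Gaps: 35, 28, 35, 28 days — a mix of 28 and 35. Every date is a Wednesday.
Each is the 1st Wednesday of its month.
December 2009 — 1st Wednesday is 2009-12-02.
1st Wednesday of January 2010: 2010-01-06.
1st Wednesday of February 2010: 2010-02-03.
1st Wednesday of March 2010: 2010-03-03.
1st Wednesday of April 2010: 2010-04-07.
May 2010 — 1st Wednesday is 2010-05-05.
June 2010 — 1st Wednesday is 2010-06-02.

2010-06-02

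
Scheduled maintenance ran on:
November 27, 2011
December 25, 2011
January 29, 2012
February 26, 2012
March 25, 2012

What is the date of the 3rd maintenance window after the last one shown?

Every date is a Sunday; gaps 28, 35, 28, 28 days.
Each is the last Sunday of its month (at least one falls on the 29th or later, ruling out '4th Sunday').
Last Sunday of April 2012: April 29, 2012.
Last Sunday of May 2012: May 27, 2012.
Last Sunday of June 2012: June 24, 2012.

June 24, 2012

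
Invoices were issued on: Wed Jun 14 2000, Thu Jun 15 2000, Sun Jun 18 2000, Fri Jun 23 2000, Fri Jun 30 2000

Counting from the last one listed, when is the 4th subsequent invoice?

Thu Aug 17 2000

The spacing grows by 2 each time: 1, 3, 5, 7 days.
Next gap: 9 days. Fri Jun 30 2000 + 9 days = Sun Jul 9 2000.
Next gap: 11 days. Sun Jul 9 2000 + 11 days = Thu Jul 20 2000.
Next gap: 13 days. Thu Jul 20 2000 + 13 days = Wed Aug 2 2000.
Next gap: 15 days. Wed Aug 2 2000 + 15 days = Thu Aug 17 2000.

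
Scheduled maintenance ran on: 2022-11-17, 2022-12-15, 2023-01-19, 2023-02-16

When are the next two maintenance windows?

All dates are Thursdays, 28, 35, 28 days apart.
Specifically, the 3rd Thursday of each month.
March 2023 — 3rd Thursday is 2023-03-16.
April 2023 — 3rd Thursday is 2023-04-20.

2023-03-16, 2023-04-20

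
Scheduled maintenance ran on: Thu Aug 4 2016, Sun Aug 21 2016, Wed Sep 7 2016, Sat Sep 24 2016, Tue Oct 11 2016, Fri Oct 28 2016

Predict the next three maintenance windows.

Mon Nov 14 2016, Thu Dec 1 2016, Sun Dec 18 2016

Every event comes 17 days after the last (17, 17, 17, 17, 17).
Fri Oct 28 2016 + 17 days = Mon Nov 14 2016.
Mon Nov 14 2016 + 17 days = Thu Dec 1 2016.
Thu Dec 1 2016 + 17 days = Sun Dec 18 2016.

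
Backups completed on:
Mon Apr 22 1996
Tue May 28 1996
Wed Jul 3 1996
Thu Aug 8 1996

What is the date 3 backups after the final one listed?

Every event comes 36 days after the last (36, 36, 36).
Thu Aug 8 1996 + 36 days = Fri Sep 13 1996.
Fri Sep 13 1996 + 36 days = Sat Oct 19 1996.
Sat Oct 19 1996 + 36 days = Sun Nov 24 1996.

Sun Nov 24 1996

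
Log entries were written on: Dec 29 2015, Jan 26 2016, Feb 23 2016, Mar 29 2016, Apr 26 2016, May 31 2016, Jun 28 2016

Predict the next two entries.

Every date is a Tuesday; gaps 28, 28, 35, 28, 35, 28 days.
Each is the last Tuesday of its month (at least one falls on the 29th or later, ruling out '4th Tuesday').
July 2016 ends with Tuesday Jul 26 2016.
Last Tuesday of August 2016: Aug 30 2016.

Jul 26 2016, Aug 30 2016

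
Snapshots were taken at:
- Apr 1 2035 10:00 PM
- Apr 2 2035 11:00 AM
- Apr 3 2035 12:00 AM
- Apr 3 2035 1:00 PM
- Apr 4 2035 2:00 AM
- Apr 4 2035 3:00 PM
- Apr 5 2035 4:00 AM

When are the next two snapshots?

Apr 5 2035 5:00 PM, Apr 6 2035 6:00 AM

The interval is a steady 13 hours (13, 13, 13, 13, 13, 13).
Apr 5 2035 4:00 AM + 13 h = Apr 5 2035 5:00 PM.
Apr 5 2035 5:00 PM + 13 h = Apr 6 2035 6:00 AM.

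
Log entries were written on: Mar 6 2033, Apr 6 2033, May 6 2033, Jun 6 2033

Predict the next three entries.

Jul 6 2033, Aug 6 2033, Sep 6 2033

Gaps: 31, 30, 31 days — not constant. Every event is on the 6th of the month.
Pattern: the 6th of each month.
July 2033: Jul 6 2033.
Next: August 2033 → Aug 6 2033.
Next: September 2033 → Sep 6 2033.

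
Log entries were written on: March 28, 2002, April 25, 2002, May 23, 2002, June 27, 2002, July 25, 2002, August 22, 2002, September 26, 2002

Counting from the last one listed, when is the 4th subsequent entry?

January 23, 2003

These are Thursdays at 28- or 35-day spacing (28, 28, 35, 28, 28, 35).
The pattern: 4th Thursday of the month.
4th Thursday of October 2002: October 24, 2002.
November 2002 — 4th Thursday is November 28, 2002.
4th Thursday of December 2002: December 26, 2002.
January 2003 — 4th Thursday is January 23, 2003.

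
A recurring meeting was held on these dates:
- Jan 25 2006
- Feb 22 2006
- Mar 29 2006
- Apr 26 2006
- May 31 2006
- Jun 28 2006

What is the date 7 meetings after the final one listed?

Jan 31 2007

These are Wednesdays with 28, 35, 28, 35, 28-day gaps.
Each is the final Wednesday of its month — Mar 29 2006 is past the 28th, so '4th Wednesday' doesn't fit.
Last Wednesday of July 2006: Jul 26 2006.
August 2006 ends with Wednesday Aug 30 2006.
September 2006 ends with Wednesday Sep 27 2006.
October 2006 ends with Wednesday Oct 25 2006.
November 2006 ends with Wednesday Nov 29 2006.
December 2006 ends with Wednesday Dec 27 2006.
Last Wednesday of January 2007: Jan 31 2007.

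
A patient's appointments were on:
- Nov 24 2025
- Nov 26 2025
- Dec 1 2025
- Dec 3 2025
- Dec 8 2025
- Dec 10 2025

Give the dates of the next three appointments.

Dec 15 2025, Dec 17 2025, Dec 22 2025

Every event lands on a Monday or Wednesday (gaps cycle 2, 5, 2, 5, 2).
So the schedule is: every Monday and Wednesday.
The following Monday is Dec 15 2025.
Next Wednesday: Dec 17 2025.
The following Monday is Dec 22 2025.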